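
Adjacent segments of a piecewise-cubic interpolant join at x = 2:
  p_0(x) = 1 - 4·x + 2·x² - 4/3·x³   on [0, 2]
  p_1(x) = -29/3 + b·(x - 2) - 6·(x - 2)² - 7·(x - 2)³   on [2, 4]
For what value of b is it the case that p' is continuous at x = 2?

p_0'(x) = -4 + 4·x - 4·x², so p_0'(2) = -12. On the right, p_1'(2) = b, so b = -12.

-12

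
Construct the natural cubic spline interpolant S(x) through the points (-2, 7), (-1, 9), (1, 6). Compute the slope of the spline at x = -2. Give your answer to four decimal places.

2.5833

Let M_i = S''(x_i). Step sizes h_i = 1, 2; slopes of the chords Δ_i = (y_(i+1) - y_i)/h_i = 2, -3/2.
  1·M_0 + 6·M_1 + 2·M_2 = 6(Δ_1 - Δ_0) = -21
Natural end conditions: M_0 = M_2 = 0.
Solving: M_0 = 0, M_1 = -7/2, M_2 = 0.
On [-2, -1], S'(x) = b_0 + 2c_0·(x + 2) + 3d_0·(x + 2)² with b_0 = Δ_0 - h_0(2M_0 + M_1)/6 = 31/12, c_0 = M_0/2 = 0, d_0 = (M_1 - M_0)/(6h_0) = -7/12. So S'(-2) = 31/12.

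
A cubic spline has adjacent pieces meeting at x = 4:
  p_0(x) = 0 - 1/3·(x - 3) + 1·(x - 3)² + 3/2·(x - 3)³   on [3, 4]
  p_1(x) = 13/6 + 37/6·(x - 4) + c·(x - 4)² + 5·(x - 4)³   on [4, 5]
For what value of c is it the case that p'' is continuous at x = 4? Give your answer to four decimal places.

5.5000

p_0''(x) = 2 + 9·(x - 3), so p_0''(4) = 11. On the right, p_1''(4) = 2c, so c = 11/2.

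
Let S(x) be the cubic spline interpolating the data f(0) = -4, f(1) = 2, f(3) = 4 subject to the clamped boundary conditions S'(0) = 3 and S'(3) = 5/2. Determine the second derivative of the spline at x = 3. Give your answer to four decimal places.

With M_i denoting the second derivative at x_i, h_i = 1, 2, and Δ_i = (y_(i+1) − y_i)/h_i = 6, 1:
  1·M_0 + 6·M_1 + 2·M_2 = 6(Δ_1 - Δ_0) = -30
Clamped end conditions give two more equations: 2h_0·M_0 + h_0·M_1 = 6(Δ_0 - S'(0)) = 18 and h_1·M_1 + 2h_1·M_2 = 6(S'(3) - Δ_1) = 9.
Forward elimination and back-substitution give M_0 = 83/6, M_1 = -29/3, M_2 = 85/12.

7.0833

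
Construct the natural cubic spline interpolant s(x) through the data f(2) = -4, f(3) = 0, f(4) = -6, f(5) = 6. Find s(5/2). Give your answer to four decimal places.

-0.5500

Write m_i for s''(x_i). With h_i = 1, 1, 1 and divided differences Δ_i = 4, -6, 12, the continuity of s' gives the tridiagonal system
  1·m_0 + 4·m_1 + 1·m_2 = 6(Δ_1 - Δ_0) = -60
  1·m_1 + 4·m_2 + 1·m_3 = 6(Δ_2 - Δ_1) = 108
Natural end conditions: m_0 = m_3 = 0.
Solving the tridiagonal system: m_0 = 0, m_1 = -116/5, m_2 = 164/5, m_3 = 0.
On [2, 3], s(x) = -4 + 118/15·(x - 2) + 0·(x - 2)² - 58/15·(x - 2)³.
With (x - 2) = 1/2: s(5/2) = -11/20.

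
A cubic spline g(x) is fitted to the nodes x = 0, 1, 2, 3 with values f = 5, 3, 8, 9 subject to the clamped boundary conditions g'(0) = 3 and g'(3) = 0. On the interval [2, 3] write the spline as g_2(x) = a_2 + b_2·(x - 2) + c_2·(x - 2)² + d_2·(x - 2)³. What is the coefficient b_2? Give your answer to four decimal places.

4.4000

Let σ_i = g''(x_i). Step sizes h_i = 1, 1, 1; slopes of the chords Δ_i = (y_(i+1) - y_i)/h_i = -2, 5, 1.
  1·σ_0 + 4·σ_1 + 1·σ_2 = 6(Δ_1 - Δ_0) = 42
  1·σ_1 + 4·σ_2 + 1·σ_3 = 6(Δ_2 - Δ_1) = -24
Clamped end conditions give two more equations: 2h_0·σ_0 + h_0·σ_1 = 6(Δ_0 - g'(0)) = -30 and h_2·σ_2 + 2h_2·σ_3 = 6(g'(3) - Δ_2) = -6.
Forward elimination and back-substitution give σ_0 = -124/5, σ_1 = 98/5, σ_2 = -58/5, σ_3 = 14/5.
On [2, 3], with g_2(x) = a_2 + b_2·(x - 2) + c_2·(x - 2)² + d_2·(x - 2)³: c_2 = σ_2/2 = -29/5, d_2 = (σ_3 - σ_2)/(6h_2) = 12/5, b_2 = Δ_2 - h_2(2σ_2 + σ_3)/6 = 22/5.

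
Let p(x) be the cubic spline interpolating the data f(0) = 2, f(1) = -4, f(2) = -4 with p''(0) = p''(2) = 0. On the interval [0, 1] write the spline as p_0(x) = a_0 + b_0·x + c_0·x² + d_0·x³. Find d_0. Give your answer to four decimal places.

1.5000

Write M_i for p''(x_i). With h_i = 1, 1 and divided differences Δ_i = -6, 0, the continuity of p' gives the tridiagonal system
  1·M_0 + 4·M_1 + 1·M_2 = 6(Δ_1 - Δ_0) = 36
Natural end conditions: M_0 = M_2 = 0.
Solving: M_0 = 0, M_1 = 9, M_2 = 0.
On [0, 1], with p_0(x) = a_0 + b_0·x + c_0·x² + d_0·x³: c_0 = M_0/2 = 0, d_0 = (M_1 - M_0)/(6h_0) = 3/2, b_0 = Δ_0 - h_0(2M_0 + M_1)/6 = -15/2.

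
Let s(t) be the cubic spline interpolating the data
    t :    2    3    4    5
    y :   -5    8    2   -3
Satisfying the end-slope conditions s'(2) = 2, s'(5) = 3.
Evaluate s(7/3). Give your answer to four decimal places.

Write σ_i for s''(x_i). With h_i = 1, 1, 1 and divided differences Δ_i = 13, -6, -5, the continuity of s' gives the tridiagonal system
  1·σ_0 + 4·σ_1 + 1·σ_2 = 6(Δ_1 - Δ_0) = -114
  1·σ_1 + 4·σ_2 + 1·σ_3 = 6(Δ_2 - Δ_1) = 6
Clamped end conditions give two more equations: 2h_0·σ_0 + h_0·σ_1 = 6(Δ_0 - s'(2)) = 66 and h_2·σ_2 + 2h_2·σ_3 = 6(s'(5) - Δ_2) = 48.
Solving: σ_0 = 826/15, σ_1 = -662/15, σ_2 = 112/15, σ_3 = 304/15.
On [2, 3], s(t) = -5 + 2·(t - 2) + 413/15·(t - 2)² - 248/15·(t - 2)³.
With (t - 2) = 1/3: s(7/3) = -764/405.

-1.8864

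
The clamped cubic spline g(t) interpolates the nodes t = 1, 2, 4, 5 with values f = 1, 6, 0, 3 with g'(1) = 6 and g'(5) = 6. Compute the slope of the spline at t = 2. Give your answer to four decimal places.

1.6286

Put M_i = g'' at the i-th knot. Here h = (1, 2, 1) and Δ = (5, -3, 3), so the interior equations h_(i-1)·M_(i-1) + 2(h_(i-1)+h_i)·M_i + h_i·M_(i+1) = 6(Δ_i − Δ_(i-1)) read
  1·M_0 + 6·M_1 + 2·M_2 = 6(Δ_1 - Δ_0) = -48
  2·M_1 + 6·M_2 + 1·M_3 = 6(Δ_2 - Δ_1) = 36
Clamped end conditions give two more equations: 2h_0·M_0 + h_0·M_1 = 6(Δ_0 - g'(1)) = -6 and h_2·M_2 + 2h_2·M_3 = 6(g'(5) - Δ_2) = 18.
Solving the tridiagonal system: M_0 = 96/35, M_1 = -402/35, M_2 = 318/35, M_3 = 156/35.
On [2, 4], g'(t) = b_1 + 2c_1·(t - 2) + 3d_1·(t - 2)² with b_1 = Δ_1 - h_1(2M_1 + M_2)/6 = 57/35, c_1 = M_1/2 = -201/35, d_1 = (M_2 - M_1)/(6h_1) = 12/7. So g'(2) = 57/35.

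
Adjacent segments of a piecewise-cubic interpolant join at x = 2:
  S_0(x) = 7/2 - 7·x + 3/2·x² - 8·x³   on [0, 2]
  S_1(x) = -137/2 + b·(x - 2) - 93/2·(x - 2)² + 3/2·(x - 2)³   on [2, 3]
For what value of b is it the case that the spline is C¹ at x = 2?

-97

S_0'(x) = -7 + 3·x - 24·x², so S_0'(2) = -97. On the right, S_1'(2) = b, so b = -97.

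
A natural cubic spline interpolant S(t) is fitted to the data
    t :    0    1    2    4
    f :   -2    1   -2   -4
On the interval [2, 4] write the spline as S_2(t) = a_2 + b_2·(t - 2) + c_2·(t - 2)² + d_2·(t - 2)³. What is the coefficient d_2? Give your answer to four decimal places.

Let m_i = S''(x_i). Step sizes h_i = 1, 1, 2; slopes of the chords Δ_i = (y_(i+1) - y_i)/h_i = 3, -3, -1.
  1·m_0 + 4·m_1 + 1·m_2 = 6(Δ_1 - Δ_0) = -36
  1·m_1 + 6·m_2 + 2·m_3 = 6(Δ_2 - Δ_1) = 12
Natural end conditions: m_0 = m_3 = 0.
Solving: m_0 = 0, m_1 = -228/23, m_2 = 84/23, m_3 = 0.
On [2, 4], with S_2(t) = a_2 + b_2·(t - 2) + c_2·(t - 2)² + d_2·(t - 2)³: c_2 = m_2/2 = 42/23, d_2 = (m_3 - m_2)/(6h_2) = -7/23, b_2 = Δ_2 - h_2(2m_2 + m_3)/6 = -79/23.

-0.3043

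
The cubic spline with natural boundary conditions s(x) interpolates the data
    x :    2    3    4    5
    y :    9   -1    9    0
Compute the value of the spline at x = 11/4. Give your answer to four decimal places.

Let M_i = s''(x_i). Step sizes h_i = 1, 1, 1; slopes of the chords Δ_i = (y_(i+1) - y_i)/h_i = -10, 10, -9.
  1·M_0 + 4·M_1 + 1·M_2 = 6(Δ_1 - Δ_0) = 120
  1·M_1 + 4·M_2 + 1·M_3 = 6(Δ_2 - Δ_1) = -114
Natural end conditions: M_0 = M_3 = 0.
Solving: M_0 = 0, M_1 = 198/5, M_2 = -192/5, M_3 = 0.
On [2, 3], s(x) = 9 - 83/5·(x - 2) + 0·(x - 2)² + 33/5·(x - 2)³.
With (x - 2) = 3/4: s(11/4) = -213/320.

-0.6656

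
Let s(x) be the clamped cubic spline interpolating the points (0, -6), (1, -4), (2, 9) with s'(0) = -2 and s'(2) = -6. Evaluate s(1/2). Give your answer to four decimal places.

-6.9063

Write σ_i for s''(x_i). With h_i = 1, 1 and divided differences Δ_i = 2, 13, the continuity of s' gives the tridiagonal system
  1·σ_0 + 4·σ_1 + 1·σ_2 = 6(Δ_1 - Δ_0) = 66
Clamped end conditions give two more equations: 2h_0·σ_0 + h_0·σ_1 = 6(Δ_0 - s'(0)) = 24 and h_1·σ_1 + 2h_1·σ_2 = 6(s'(2) - Δ_1) = -114.
Hence σ_0 = -13/2, σ_1 = 37, σ_2 = -151/2.
On [0, 1], s(x) = -6 - 2·x - 13/4·x² + 29/4·x³.
With x = 1/2: s(1/2) = -221/32.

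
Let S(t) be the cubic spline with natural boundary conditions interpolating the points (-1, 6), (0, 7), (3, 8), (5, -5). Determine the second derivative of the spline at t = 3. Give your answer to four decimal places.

Let σ_i = S''(x_i). Step sizes h_i = 1, 3, 2; slopes of the chords Δ_i = (y_(i+1) - y_i)/h_i = 1, 1/3, -13/2.
  1·σ_0 + 8·σ_1 + 3·σ_2 = 6(Δ_1 - Δ_0) = -4
  3·σ_1 + 10·σ_2 + 2·σ_3 = 6(Δ_2 - Δ_1) = -41
Natural end conditions: σ_0 = σ_3 = 0.
Solving the tridiagonal system: σ_0 = 0, σ_1 = 83/71, σ_2 = -316/71, σ_3 = 0.

-4.4507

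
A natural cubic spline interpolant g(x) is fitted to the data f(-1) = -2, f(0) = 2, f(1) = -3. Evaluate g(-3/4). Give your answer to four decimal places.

-0.4727

With σ_i denoting the second derivative at x_i, h_i = 1, 1, and Δ_i = (y_(i+1) − y_i)/h_i = 4, -5:
  1·σ_0 + 4·σ_1 + 1·σ_2 = 6(Δ_1 - Δ_0) = -54
Natural end conditions: σ_0 = σ_2 = 0.
Hence σ_0 = 0, σ_1 = -27/2, σ_2 = 0.
On [-1, 0], g(x) = -2 + 25/4·(x + 1) + 0·(x + 1)² - 9/4·(x + 1)³.
With (x + 1) = 1/4: g(-3/4) = -121/256.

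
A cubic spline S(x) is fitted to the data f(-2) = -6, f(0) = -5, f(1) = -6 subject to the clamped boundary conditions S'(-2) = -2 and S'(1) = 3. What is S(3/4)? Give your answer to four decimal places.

Put m_i = S'' at the i-th knot. Here h = (2, 1) and Δ = (1/2, -1), so the interior equations h_(i-1)·m_(i-1) + 2(h_(i-1)+h_i)·m_i + h_i·m_(i+1) = 6(Δ_i − Δ_(i-1)) read
  2·m_0 + 6·m_1 + 1·m_2 = 6(Δ_1 - Δ_0) = -9
Clamped end conditions give two more equations: 2h_0·m_0 + h_0·m_1 = 6(Δ_0 - S'(-2)) = 15 and h_1·m_1 + 2h_1·m_2 = 6(S'(1) - Δ_1) = 24.
Hence m_0 = 83/12, m_1 = -19/3, m_2 = 91/6.
On [0, 1], S(x) = -5 - 17/12·x - 19/6·x² + 43/12·x³.
With x = 3/4: S(3/4) = -1621/256.

-6.3320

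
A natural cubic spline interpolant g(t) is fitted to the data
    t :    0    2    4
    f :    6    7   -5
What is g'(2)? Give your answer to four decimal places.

Put M_i = g'' at the i-th knot. Here h = (2, 2) and Δ = (1/2, -6), so the interior equations h_(i-1)·M_(i-1) + 2(h_(i-1)+h_i)·M_i + h_i·M_(i+1) = 6(Δ_i − Δ_(i-1)) read
  2·M_0 + 8·M_1 + 2·M_2 = 6(Δ_1 - Δ_0) = -39
Natural end conditions: M_0 = M_2 = 0.
Solving the tridiagonal system: M_0 = 0, M_1 = -39/8, M_2 = 0.
On [2, 4], g'(t) = b_1 + 2c_1·(t - 2) + 3d_1·(t - 2)² with b_1 = Δ_1 - h_1(2M_1 + M_2)/6 = -11/4, c_1 = M_1/2 = -39/16, d_1 = (M_2 - M_1)/(6h_1) = 13/32. So g'(2) = -11/4.

-2.7500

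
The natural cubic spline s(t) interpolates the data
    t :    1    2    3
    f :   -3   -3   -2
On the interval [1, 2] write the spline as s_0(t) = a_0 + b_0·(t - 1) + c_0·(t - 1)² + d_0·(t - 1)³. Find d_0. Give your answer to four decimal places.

0.2500

Put M_i = s'' at the i-th knot. Here h = (1, 1) and Δ = (0, 1), so the interior equations h_(i-1)·M_(i-1) + 2(h_(i-1)+h_i)·M_i + h_i·M_(i+1) = 6(Δ_i − Δ_(i-1)) read
  1·M_0 + 4·M_1 + 1·M_2 = 6(Δ_1 - Δ_0) = 6
Natural end conditions: M_0 = M_2 = 0.
Forward elimination and back-substitution give M_0 = 0, M_1 = 3/2, M_2 = 0.
On [1, 2], with s_0(t) = a_0 + b_0·(t - 1) + c_0·(t - 1)² + d_0·(t - 1)³: c_0 = M_0/2 = 0, d_0 = (M_1 - M_0)/(6h_0) = 1/4, b_0 = Δ_0 - h_0(2M_0 + M_1)/6 = -1/4.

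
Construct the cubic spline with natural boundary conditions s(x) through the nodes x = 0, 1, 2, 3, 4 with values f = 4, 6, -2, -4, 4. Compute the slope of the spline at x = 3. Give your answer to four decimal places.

3.8571

Let M_i = s''(x_i). Step sizes h_i = 1, 1, 1, 1; slopes of the chords Δ_i = (y_(i+1) - y_i)/h_i = 2, -8, -2, 8.
  1·M_0 + 4·M_1 + 1·M_2 = 6(Δ_1 - Δ_0) = -60
  1·M_1 + 4·M_2 + 1·M_3 = 6(Δ_2 - Δ_1) = 36
  1·M_2 + 4·M_3 + 1·M_4 = 6(Δ_3 - Δ_2) = 60
Natural end conditions: M_0 = M_4 = 0.
Forward elimination and back-substitution give M_0 = 0, M_1 = -123/7, M_2 = 72/7, M_3 = 87/7, M_4 = 0.
On [3, 4], s'(x) = b_3 + 2c_3·(x - 3) + 3d_3·(x - 3)² with b_3 = Δ_3 - h_3(2M_3 + M_4)/6 = 27/7, c_3 = M_3/2 = 87/14, d_3 = (M_4 - M_3)/(6h_3) = -29/14. So s'(3) = 27/7.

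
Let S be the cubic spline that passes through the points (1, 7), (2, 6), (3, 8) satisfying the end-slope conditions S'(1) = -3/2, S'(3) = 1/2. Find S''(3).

-8

Let M_i = S''(x_i). Step sizes h_i = 1, 1; slopes of the chords Δ_i = (y_(i+1) - y_i)/h_i = -1, 2.
  1·M_0 + 4·M_1 + 1·M_2 = 6(Δ_1 - Δ_0) = 18
Clamped end conditions give two more equations: 2h_0·M_0 + h_0·M_1 = 6(Δ_0 - S'(1)) = 3 and h_1·M_1 + 2h_1·M_2 = 6(S'(3) - Δ_1) = -9.
Forward elimination and back-substitution give M_0 = -2, M_1 = 7, M_2 = -8.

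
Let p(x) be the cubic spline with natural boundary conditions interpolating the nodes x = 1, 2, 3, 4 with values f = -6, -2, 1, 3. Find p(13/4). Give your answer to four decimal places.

Write M_i for p''(x_i). With h_i = 1, 1, 1 and divided differences Δ_i = 4, 3, 2, the continuity of p' gives the tridiagonal system
  1·M_0 + 4·M_1 + 1·M_2 = 6(Δ_1 - Δ_0) = -6
  1·M_1 + 4·M_2 + 1·M_3 = 6(Δ_2 - Δ_1) = -6
Natural end conditions: M_0 = M_3 = 0.
Hence M_0 = 0, M_1 = -6/5, M_2 = -6/5, M_3 = 0.
On [3, 4], p(x) = 1 + 12/5·(x - 3) - 3/5·(x - 3)² + 1/5·(x - 3)³.
With (x - 3) = 1/4: p(13/4) = 501/320.

1.5656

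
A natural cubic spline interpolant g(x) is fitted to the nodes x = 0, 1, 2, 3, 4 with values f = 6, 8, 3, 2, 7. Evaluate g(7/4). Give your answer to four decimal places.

With M_i denoting the second derivative at x_i, h_i = 1, 1, 1, 1, and Δ_i = (y_(i+1) − y_i)/h_i = 2, -5, -1, 5:
  1·M_0 + 4·M_1 + 1·M_2 = 6(Δ_1 - Δ_0) = -42
  1·M_1 + 4·M_2 + 1·M_3 = 6(Δ_2 - Δ_1) = 24
  1·M_2 + 4·M_3 + 1·M_4 = 6(Δ_3 - Δ_2) = 36
Natural end conditions: M_0 = M_4 = 0.
Solving the tridiagonal system: M_0 = 0, M_1 = -345/28, M_2 = 51/7, M_3 = 201/28, M_4 = 0.
On [1, 2], g(x) = 8 - 59/28·(x - 1) - 345/56·(x - 1)² + 183/56·(x - 1)³.
With (x - 1) = 3/4: g(7/4) = 15529/3584.

4.3329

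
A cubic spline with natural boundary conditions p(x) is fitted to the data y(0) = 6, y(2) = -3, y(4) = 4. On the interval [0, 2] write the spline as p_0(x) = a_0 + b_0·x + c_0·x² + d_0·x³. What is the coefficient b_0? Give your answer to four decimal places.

Let m_i = p''(x_i). Step sizes h_i = 2, 2; slopes of the chords Δ_i = (y_(i+1) - y_i)/h_i = -9/2, 7/2.
  2·m_0 + 8·m_1 + 2·m_2 = 6(Δ_1 - Δ_0) = 48
Natural end conditions: m_0 = m_2 = 0.
Forward elimination and back-substitution give m_0 = 0, m_1 = 6, m_2 = 0.
On [0, 2], with p_0(x) = a_0 + b_0·x + c_0·x² + d_0·x³: c_0 = m_0/2 = 0, d_0 = (m_1 - m_0)/(6h_0) = 1/2, b_0 = Δ_0 - h_0(2m_0 + m_1)/6 = -13/2.

-6.5000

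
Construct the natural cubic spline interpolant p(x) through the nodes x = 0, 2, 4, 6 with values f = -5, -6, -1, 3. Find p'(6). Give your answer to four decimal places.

1.6667

Put m_i = p'' at the i-th knot. Here h = (2, 2, 2) and Δ = (-1/2, 5/2, 2), so the interior equations h_(i-1)·m_(i-1) + 2(h_(i-1)+h_i)·m_i + h_i·m_(i+1) = 6(Δ_i − Δ_(i-1)) read
  2·m_0 + 8·m_1 + 2·m_2 = 6(Δ_1 - Δ_0) = 18
  2·m_1 + 8·m_2 + 2·m_3 = 6(Δ_2 - Δ_1) = -3
Natural end conditions: m_0 = m_3 = 0.
Solving the tridiagonal system: m_0 = 0, m_1 = 5/2, m_2 = -1, m_3 = 0.
On [4, 6], p'(x) = b_2 + 2c_2·(x - 4) + 3d_2·(x - 4)² with b_2 = Δ_2 - h_2(2m_2 + m_3)/6 = 8/3, c_2 = m_2/2 = -1/2, d_2 = (m_3 - m_2)/(6h_2) = 1/12. So p'(6) = 5/3.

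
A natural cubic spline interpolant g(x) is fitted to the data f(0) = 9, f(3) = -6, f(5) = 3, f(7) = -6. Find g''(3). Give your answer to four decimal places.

7.4211

Put σ_i = g'' at the i-th knot. Here h = (3, 2, 2) and Δ = (-5, 9/2, -9/2), so the interior equations h_(i-1)·σ_(i-1) + 2(h_(i-1)+h_i)·σ_i + h_i·σ_(i+1) = 6(Δ_i − Δ_(i-1)) read
  3·σ_0 + 10·σ_1 + 2·σ_2 = 6(Δ_1 - Δ_0) = 57
  2·σ_1 + 8·σ_2 + 2·σ_3 = 6(Δ_2 - Δ_1) = -54
Natural end conditions: σ_0 = σ_3 = 0.
Forward elimination and back-substitution give σ_0 = 0, σ_1 = 141/19, σ_2 = -327/38, σ_3 = 0.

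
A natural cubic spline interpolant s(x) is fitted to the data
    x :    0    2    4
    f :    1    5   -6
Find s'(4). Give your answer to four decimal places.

-7.3750

Let σ_i = s''(x_i). Step sizes h_i = 2, 2; slopes of the chords Δ_i = (y_(i+1) - y_i)/h_i = 2, -11/2.
  2·σ_0 + 8·σ_1 + 2·σ_2 = 6(Δ_1 - Δ_0) = -45
Natural end conditions: σ_0 = σ_2 = 0.
Hence σ_0 = 0, σ_1 = -45/8, σ_2 = 0.
On [2, 4], s'(x) = b_1 + 2c_1·(x - 2) + 3d_1·(x - 2)² with b_1 = Δ_1 - h_1(2σ_1 + σ_2)/6 = -7/4, c_1 = σ_1/2 = -45/16, d_1 = (σ_2 - σ_1)/(6h_1) = 15/32. So s'(4) = -59/8.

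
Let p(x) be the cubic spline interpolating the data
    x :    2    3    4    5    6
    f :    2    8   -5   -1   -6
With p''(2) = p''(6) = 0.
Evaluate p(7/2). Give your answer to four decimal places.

Let M_i = p''(x_i). Step sizes h_i = 1, 1, 1, 1; slopes of the chords Δ_i = (y_(i+1) - y_i)/h_i = 6, -13, 4, -5.
  1·M_0 + 4·M_1 + 1·M_2 = 6(Δ_1 - Δ_0) = -114
  1·M_1 + 4·M_2 + 1·M_3 = 6(Δ_2 - Δ_1) = 102
  1·M_2 + 4·M_3 + 1·M_4 = 6(Δ_3 - Δ_2) = -54
Natural end conditions: M_0 = M_4 = 0.
Solving: M_0 = 0, M_1 = -543/14, M_2 = 288/7, M_3 = -333/14, M_4 = 0.
On [3, 4], p(x) = 8 - 97/14·(x - 3) - 543/28·(x - 3)² + 373/28·(x - 3)³.
With (x - 3) = 1/2: p(7/2) = 303/224.

1.3527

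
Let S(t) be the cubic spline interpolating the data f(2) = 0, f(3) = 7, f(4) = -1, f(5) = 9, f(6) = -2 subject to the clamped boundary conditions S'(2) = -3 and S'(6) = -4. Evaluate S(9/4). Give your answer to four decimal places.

0.6911

With m_i denoting the second derivative at x_i, h_i = 1, 1, 1, 1, and Δ_i = (y_(i+1) − y_i)/h_i = 7, -8, 10, -11:
  1·m_0 + 4·m_1 + 1·m_2 = 6(Δ_1 - Δ_0) = -90
  1·m_1 + 4·m_2 + 1·m_3 = 6(Δ_2 - Δ_1) = 108
  1·m_2 + 4·m_3 + 1·m_4 = 6(Δ_3 - Δ_2) = -126
Clamped end conditions give two more equations: 2h_0·m_0 + h_0·m_1 = 6(Δ_0 - S'(2)) = 60 and h_3·m_3 + 2h_3·m_4 = 6(S'(6) - Δ_3) = 42.
Forward elimination and back-substitution give m_0 = 1535/28, m_1 = -695/14, m_2 = 215/4, m_3 = -803/14, m_4 = 1391/28.
On [2, 3], S(t) = 0 - 3·(t - 2) + 1535/56·(t - 2)² - 975/56·(t - 2)³.
With (t - 2) = 1/4: S(9/4) = 2477/3584.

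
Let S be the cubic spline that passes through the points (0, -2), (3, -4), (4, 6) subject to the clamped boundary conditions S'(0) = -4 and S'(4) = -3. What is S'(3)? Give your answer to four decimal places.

Write σ_i for S''(x_i). With h_i = 3, 1 and divided differences Δ_i = -2/3, 10, the continuity of S' gives the tridiagonal system
  3·σ_0 + 8·σ_1 + 1·σ_2 = 6(Δ_1 - Δ_0) = 64
Clamped end conditions give two more equations: 2h_0·σ_0 + h_0·σ_1 = 6(Δ_0 - S'(0)) = 20 and h_1·σ_1 + 2h_1·σ_2 = 6(S'(4) - Δ_1) = -78.
Hence σ_0 = -53/12, σ_1 = 31/2, σ_2 = -187/4.
On [3, 4], S'(t) = b_1 + 2c_1·(t - 3) + 3d_1·(t - 3)² with b_1 = Δ_1 - h_1(2σ_1 + σ_2)/6 = 101/8, c_1 = σ_1/2 = 31/4, d_1 = (σ_2 - σ_1)/(6h_1) = -83/8. So S'(3) = 101/8.

12.6250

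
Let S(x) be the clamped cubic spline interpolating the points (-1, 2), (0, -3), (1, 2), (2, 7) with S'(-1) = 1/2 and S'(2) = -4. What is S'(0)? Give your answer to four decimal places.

With σ_i denoting the second derivative at x_i, h_i = 1, 1, 1, and Δ_i = (y_(i+1) − y_i)/h_i = -5, 5, 5:
  1·σ_0 + 4·σ_1 + 1·σ_2 = 6(Δ_1 - Δ_0) = 60
  1·σ_1 + 4·σ_2 + 1·σ_3 = 6(Δ_2 - Δ_1) = 0
Clamped end conditions give two more equations: 2h_0·σ_0 + h_0·σ_1 = 6(Δ_0 - S'(-1)) = -33 and h_2·σ_2 + 2h_2·σ_3 = 6(S'(2) - Δ_2) = -54.
Solving the tridiagonal system: σ_0 = -136/5, σ_1 = 107/5, σ_2 = 8/5, σ_3 = -139/5.
On [0, 1], S'(x) = b_1 + 2c_1·x + 3d_1·x² with b_1 = Δ_1 - h_1(2σ_1 + σ_2)/6 = -12/5, c_1 = σ_1/2 = 107/10, d_1 = (σ_2 - σ_1)/(6h_1) = -33/10. So S'(0) = -12/5.

-2.4000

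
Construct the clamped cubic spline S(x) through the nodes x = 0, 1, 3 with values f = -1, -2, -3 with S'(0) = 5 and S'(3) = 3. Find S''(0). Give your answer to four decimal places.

-19.1667

Put m_i = S'' at the i-th knot. Here h = (1, 2) and Δ = (-1, -1/2), so the interior equations h_(i-1)·m_(i-1) + 2(h_(i-1)+h_i)·m_i + h_i·m_(i+1) = 6(Δ_i − Δ_(i-1)) read
  1·m_0 + 6·m_1 + 2·m_2 = 6(Δ_1 - Δ_0) = 3
Clamped end conditions give two more equations: 2h_0·m_0 + h_0·m_1 = 6(Δ_0 - S'(0)) = -36 and h_1·m_1 + 2h_1·m_2 = 6(S'(3) - Δ_1) = 21.
Forward elimination and back-substitution give m_0 = -115/6, m_1 = 7/3, m_2 = 49/12.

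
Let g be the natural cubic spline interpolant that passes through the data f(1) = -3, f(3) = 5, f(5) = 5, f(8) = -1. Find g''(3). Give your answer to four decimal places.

Write M_i for g''(x_i). With h_i = 2, 2, 3 and divided differences Δ_i = 4, 0, -2, the continuity of g' gives the tridiagonal system
  2·M_0 + 8·M_1 + 2·M_2 = 6(Δ_1 - Δ_0) = -24
  2·M_1 + 10·M_2 + 3·M_3 = 6(Δ_2 - Δ_1) = -12
Natural end conditions: M_0 = M_3 = 0.
Hence M_0 = 0, M_1 = -54/19, M_2 = -12/19, M_3 = 0.

-2.8421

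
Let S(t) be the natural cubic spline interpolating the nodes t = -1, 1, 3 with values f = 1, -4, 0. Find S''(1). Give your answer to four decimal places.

Let M_i = S''(x_i). Step sizes h_i = 2, 2; slopes of the chords Δ_i = (y_(i+1) - y_i)/h_i = -5/2, 2.
  2·M_0 + 8·M_1 + 2·M_2 = 6(Δ_1 - Δ_0) = 27
Natural end conditions: M_0 = M_2 = 0.
Solving: M_0 = 0, M_1 = 27/8, M_2 = 0.

3.3750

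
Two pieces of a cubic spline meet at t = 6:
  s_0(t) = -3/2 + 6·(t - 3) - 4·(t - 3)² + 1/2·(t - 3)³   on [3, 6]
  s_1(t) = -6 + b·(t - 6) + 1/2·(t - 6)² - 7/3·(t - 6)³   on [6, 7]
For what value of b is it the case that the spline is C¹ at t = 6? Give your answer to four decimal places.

s_0'(t) = 6 - 8·(t - 3) + 3/2·(t - 3)², so s_0'(6) = -9/2. On the right, s_1'(6) = b, so b = -9/2.

-4.5000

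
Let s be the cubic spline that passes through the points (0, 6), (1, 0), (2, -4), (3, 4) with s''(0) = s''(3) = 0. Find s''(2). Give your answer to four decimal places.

18.4000

Put M_i = s'' at the i-th knot. Here h = (1, 1, 1) and Δ = (-6, -4, 8), so the interior equations h_(i-1)·M_(i-1) + 2(h_(i-1)+h_i)·M_i + h_i·M_(i+1) = 6(Δ_i − Δ_(i-1)) read
  1·M_0 + 4·M_1 + 1·M_2 = 6(Δ_1 - Δ_0) = 12
  1·M_1 + 4·M_2 + 1·M_3 = 6(Δ_2 - Δ_1) = 72
Natural end conditions: M_0 = M_3 = 0.
Forward elimination and back-substitution give M_0 = 0, M_1 = -8/5, M_2 = 92/5, M_3 = 0.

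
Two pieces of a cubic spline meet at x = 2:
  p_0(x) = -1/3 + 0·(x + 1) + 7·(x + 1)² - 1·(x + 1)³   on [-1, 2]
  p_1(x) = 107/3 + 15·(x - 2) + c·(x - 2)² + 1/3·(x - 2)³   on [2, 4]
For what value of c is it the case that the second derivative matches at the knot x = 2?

-2

p_0''(x) = 14 - 6·(x + 1), so p_0''(2) = -4. On the right, p_1''(2) = 2c, so c = -2.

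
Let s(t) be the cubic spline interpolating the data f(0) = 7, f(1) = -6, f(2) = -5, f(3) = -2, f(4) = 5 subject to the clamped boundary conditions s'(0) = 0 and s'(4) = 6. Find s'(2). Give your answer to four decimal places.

With m_i denoting the second derivative at x_i, h_i = 1, 1, 1, 1, and Δ_i = (y_(i+1) − y_i)/h_i = -13, 1, 3, 7:
  1·m_0 + 4·m_1 + 1·m_2 = 6(Δ_1 - Δ_0) = 84
  1·m_1 + 4·m_2 + 1·m_3 = 6(Δ_2 - Δ_1) = 12
  1·m_2 + 4·m_3 + 1·m_4 = 6(Δ_3 - Δ_2) = 24
Clamped end conditions give two more equations: 2h_0·m_0 + h_0·m_1 = 6(Δ_0 - s'(0)) = -78 and h_3·m_3 + 2h_3·m_4 = 6(s'(4) - Δ_3) = -6.
Solving the tridiagonal system: m_0 = -405/7, m_1 = 264/7, m_2 = -9, m_3 = 72/7, m_4 = -57/7.
On [2, 3], s'(t) = b_2 + 2c_2·(t - 2) + 3d_2·(t - 2)² with b_2 = Δ_2 - h_2(2m_2 + m_3)/6 = 30/7, c_2 = m_2/2 = -9/2, d_2 = (m_3 - m_2)/(6h_2) = 45/14. So s'(2) = 30/7.

4.2857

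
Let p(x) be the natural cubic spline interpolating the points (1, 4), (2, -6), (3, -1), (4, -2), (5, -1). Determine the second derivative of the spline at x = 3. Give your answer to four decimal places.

-17.5714

Let σ_i = p''(x_i). Step sizes h_i = 1, 1, 1, 1; slopes of the chords Δ_i = (y_(i+1) - y_i)/h_i = -10, 5, -1, 1.
  1·σ_0 + 4·σ_1 + 1·σ_2 = 6(Δ_1 - Δ_0) = 90
  1·σ_1 + 4·σ_2 + 1·σ_3 = 6(Δ_2 - Δ_1) = -36
  1·σ_2 + 4·σ_3 + 1·σ_4 = 6(Δ_3 - Δ_2) = 12
Natural end conditions: σ_0 = σ_4 = 0.
Forward elimination and back-substitution give σ_0 = 0, σ_1 = 753/28, σ_2 = -123/7, σ_3 = 207/28, σ_4 = 0.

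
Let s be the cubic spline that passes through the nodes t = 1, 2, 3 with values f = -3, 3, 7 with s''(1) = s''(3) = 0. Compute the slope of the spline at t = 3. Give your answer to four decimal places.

3.5000

Let m_i = s''(x_i). Step sizes h_i = 1, 1; slopes of the chords Δ_i = (y_(i+1) - y_i)/h_i = 6, 4.
  1·m_0 + 4·m_1 + 1·m_2 = 6(Δ_1 - Δ_0) = -12
Natural end conditions: m_0 = m_2 = 0.
Hence m_0 = 0, m_1 = -3, m_2 = 0.
On [2, 3], s'(t) = b_1 + 2c_1·(t - 2) + 3d_1·(t - 2)² with b_1 = Δ_1 - h_1(2m_1 + m_2)/6 = 5, c_1 = m_1/2 = -3/2, d_1 = (m_2 - m_1)/(6h_1) = 1/2. So s'(3) = 7/2.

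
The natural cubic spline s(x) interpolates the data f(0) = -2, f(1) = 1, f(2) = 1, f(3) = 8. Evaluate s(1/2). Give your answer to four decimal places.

-0.0250

Put m_i = s'' at the i-th knot. Here h = (1, 1, 1) and Δ = (3, 0, 7), so the interior equations h_(i-1)·m_(i-1) + 2(h_(i-1)+h_i)·m_i + h_i·m_(i+1) = 6(Δ_i − Δ_(i-1)) read
  1·m_0 + 4·m_1 + 1·m_2 = 6(Δ_1 - Δ_0) = -18
  1·m_1 + 4·m_2 + 1·m_3 = 6(Δ_2 - Δ_1) = 42
Natural end conditions: m_0 = m_3 = 0.
Forward elimination and back-substitution give m_0 = 0, m_1 = -38/5, m_2 = 62/5, m_3 = 0.
On [0, 1], s(x) = -2 + 64/15·x + 0·x² - 19/15·x³.
With x = 1/2: s(1/2) = -1/40.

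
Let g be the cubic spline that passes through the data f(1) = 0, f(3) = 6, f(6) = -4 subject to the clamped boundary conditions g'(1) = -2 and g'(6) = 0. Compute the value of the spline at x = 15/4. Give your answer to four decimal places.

Put σ_i = g'' at the i-th knot. Here h = (2, 3) and Δ = (3, -10/3), so the interior equations h_(i-1)·σ_(i-1) + 2(h_(i-1)+h_i)·σ_i + h_i·σ_(i+1) = 6(Δ_i − Δ_(i-1)) read
  2·σ_0 + 10·σ_1 + 3·σ_2 = 6(Δ_1 - Δ_0) = -38
Clamped end conditions give two more equations: 2h_0·σ_0 + h_0·σ_1 = 6(Δ_0 - g'(1)) = 30 and h_1·σ_1 + 2h_1·σ_2 = 6(g'(6) - Δ_1) = 20.
Hence σ_0 = 117/10, σ_1 = -42/5, σ_2 = 113/15.
On [3, 6], g(x) = 6 + 13/10·(x - 3) - 21/5·(x - 3)² + 239/270·(x - 3)³.
With (x - 3) = 3/4: g(15/4) = 3191/640.

4.9859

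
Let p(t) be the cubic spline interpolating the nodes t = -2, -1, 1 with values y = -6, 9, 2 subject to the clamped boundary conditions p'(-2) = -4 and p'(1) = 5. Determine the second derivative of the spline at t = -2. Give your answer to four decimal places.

Write M_i for p''(x_i). With h_i = 1, 2 and divided differences Δ_i = 15, -7/2, the continuity of p' gives the tridiagonal system
  1·M_0 + 6·M_1 + 2·M_2 = 6(Δ_1 - Δ_0) = -111
Clamped end conditions give two more equations: 2h_0·M_0 + h_0·M_1 = 6(Δ_0 - p'(-2)) = 114 and h_1·M_1 + 2h_1·M_2 = 6(p'(1) - Δ_1) = 51.
Forward elimination and back-substitution give M_0 = 157/2, M_1 = -43, M_2 = 137/4.

78.5000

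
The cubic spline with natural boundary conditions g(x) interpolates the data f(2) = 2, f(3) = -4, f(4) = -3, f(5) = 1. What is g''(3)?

With M_i denoting the second derivative at x_i, h_i = 1, 1, 1, and Δ_i = (y_(i+1) − y_i)/h_i = -6, 1, 4:
  1·M_0 + 4·M_1 + 1·M_2 = 6(Δ_1 - Δ_0) = 42
  1·M_1 + 4·M_2 + 1·M_3 = 6(Δ_2 - Δ_1) = 18
Natural end conditions: M_0 = M_3 = 0.
Solving: M_0 = 0, M_1 = 10, M_2 = 2, M_3 = 0.

10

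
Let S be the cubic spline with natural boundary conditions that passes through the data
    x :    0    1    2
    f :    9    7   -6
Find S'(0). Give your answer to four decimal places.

Put M_i = S'' at the i-th knot. Here h = (1, 1) and Δ = (-2, -13), so the interior equations h_(i-1)·M_(i-1) + 2(h_(i-1)+h_i)·M_i + h_i·M_(i+1) = 6(Δ_i − Δ_(i-1)) read
  1·M_0 + 4·M_1 + 1·M_2 = 6(Δ_1 - Δ_0) = -66
Natural end conditions: M_0 = M_2 = 0.
Solving: M_0 = 0, M_1 = -33/2, M_2 = 0.
On [0, 1], S'(x) = b_0 + 2c_0·x + 3d_0·x² with b_0 = Δ_0 - h_0(2M_0 + M_1)/6 = 3/4, c_0 = M_0/2 = 0, d_0 = (M_1 - M_0)/(6h_0) = -11/4. So S'(0) = 3/4.

0.7500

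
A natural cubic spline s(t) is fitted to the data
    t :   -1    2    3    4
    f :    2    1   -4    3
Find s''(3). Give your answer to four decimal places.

Put σ_i = s'' at the i-th knot. Here h = (3, 1, 1) and Δ = (-1/3, -5, 7), so the interior equations h_(i-1)·σ_(i-1) + 2(h_(i-1)+h_i)·σ_i + h_i·σ_(i+1) = 6(Δ_i − Δ_(i-1)) read
  3·σ_0 + 8·σ_1 + 1·σ_2 = 6(Δ_1 - Δ_0) = -28
  1·σ_1 + 4·σ_2 + 1·σ_3 = 6(Δ_2 - Δ_1) = 72
Natural end conditions: σ_0 = σ_3 = 0.
Hence σ_0 = 0, σ_1 = -184/31, σ_2 = 604/31, σ_3 = 0.

19.4839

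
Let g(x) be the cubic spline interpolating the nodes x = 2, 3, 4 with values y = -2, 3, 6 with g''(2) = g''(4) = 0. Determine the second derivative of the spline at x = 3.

Put σ_i = g'' at the i-th knot. Here h = (1, 1) and Δ = (5, 3), so the interior equations h_(i-1)·σ_(i-1) + 2(h_(i-1)+h_i)·σ_i + h_i·σ_(i+1) = 6(Δ_i − Δ_(i-1)) read
  1·σ_0 + 4·σ_1 + 1·σ_2 = 6(Δ_1 - Δ_0) = -12
Natural end conditions: σ_0 = σ_2 = 0.
Solving: σ_0 = 0, σ_1 = -3, σ_2 = 0.

-3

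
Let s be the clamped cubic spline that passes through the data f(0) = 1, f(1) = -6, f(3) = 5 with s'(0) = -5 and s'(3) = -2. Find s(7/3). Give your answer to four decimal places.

2.4074

Put M_i = s'' at the i-th knot. Here h = (1, 2) and Δ = (-7, 11/2), so the interior equations h_(i-1)·M_(i-1) + 2(h_(i-1)+h_i)·M_i + h_i·M_(i+1) = 6(Δ_i − Δ_(i-1)) read
  1·M_0 + 6·M_1 + 2·M_2 = 6(Δ_1 - Δ_0) = 75
Clamped end conditions give two more equations: 2h_0·M_0 + h_0·M_1 = 6(Δ_0 - s'(0)) = -12 and h_1·M_1 + 2h_1·M_2 = 6(s'(3) - Δ_1) = -45.
Hence M_0 = -35/2, M_1 = 23, M_2 = -91/4.
On [1, 3], s(x) = -6 - 9/4·(x - 1) + 23/2·(x - 1)² - 61/16·(x - 1)³.
With (x - 1) = 4/3: s(7/3) = 65/27.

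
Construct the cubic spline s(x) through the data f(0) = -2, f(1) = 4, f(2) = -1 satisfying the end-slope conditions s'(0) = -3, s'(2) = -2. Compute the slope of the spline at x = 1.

2

Write m_i for s''(x_i). With h_i = 1, 1 and divided differences Δ_i = 6, -5, the continuity of s' gives the tridiagonal system
  1·m_0 + 4·m_1 + 1·m_2 = 6(Δ_1 - Δ_0) = -66
Clamped end conditions give two more equations: 2h_0·m_0 + h_0·m_1 = 6(Δ_0 - s'(0)) = 54 and h_1·m_1 + 2h_1·m_2 = 6(s'(2) - Δ_1) = 18.
Solving the tridiagonal system: m_0 = 44, m_1 = -34, m_2 = 26.
On [1, 2], s'(x) = b_1 + 2c_1·(x - 1) + 3d_1·(x - 1)² with b_1 = Δ_1 - h_1(2m_1 + m_2)/6 = 2, c_1 = m_1/2 = -17, d_1 = (m_2 - m_1)/(6h_1) = 10. So s'(1) = 2.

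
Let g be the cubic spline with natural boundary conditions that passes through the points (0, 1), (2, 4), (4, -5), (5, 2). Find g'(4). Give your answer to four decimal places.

2.2727

Put σ_i = g'' at the i-th knot. Here h = (2, 2, 1) and Δ = (3/2, -9/2, 7), so the interior equations h_(i-1)·σ_(i-1) + 2(h_(i-1)+h_i)·σ_i + h_i·σ_(i+1) = 6(Δ_i − Δ_(i-1)) read
  2·σ_0 + 8·σ_1 + 2·σ_2 = 6(Δ_1 - Δ_0) = -36
  2·σ_1 + 6·σ_2 + 1·σ_3 = 6(Δ_2 - Δ_1) = 69
Natural end conditions: σ_0 = σ_3 = 0.
Solving the tridiagonal system: σ_0 = 0, σ_1 = -177/22, σ_2 = 156/11, σ_3 = 0.
On [4, 5], g'(t) = b_2 + 2c_2·(t - 4) + 3d_2·(t - 4)² with b_2 = Δ_2 - h_2(2σ_2 + σ_3)/6 = 25/11, c_2 = σ_2/2 = 78/11, d_2 = (σ_3 - σ_2)/(6h_2) = -26/11. So g'(4) = 25/11.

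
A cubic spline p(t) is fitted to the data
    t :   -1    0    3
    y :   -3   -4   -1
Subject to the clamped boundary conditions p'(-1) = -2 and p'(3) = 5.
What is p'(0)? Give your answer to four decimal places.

-0.6250

Let M_i = p''(x_i). Step sizes h_i = 1, 3; slopes of the chords Δ_i = (y_(i+1) - y_i)/h_i = -1, 1.
  1·M_0 + 8·M_1 + 3·M_2 = 6(Δ_1 - Δ_0) = 12
Clamped end conditions give two more equations: 2h_0·M_0 + h_0·M_1 = 6(Δ_0 - p'(-1)) = 6 and h_1·M_1 + 2h_1·M_2 = 6(p'(3) - Δ_1) = 24.
Forward elimination and back-substitution give M_0 = 13/4, M_1 = -1/2, M_2 = 17/4.
On [0, 3], p'(t) = b_1 + 2c_1·t + 3d_1·t² with b_1 = Δ_1 - h_1(2M_1 + M_2)/6 = -5/8, c_1 = M_1/2 = -1/4, d_1 = (M_2 - M_1)/(6h_1) = 19/72. So p'(0) = -5/8.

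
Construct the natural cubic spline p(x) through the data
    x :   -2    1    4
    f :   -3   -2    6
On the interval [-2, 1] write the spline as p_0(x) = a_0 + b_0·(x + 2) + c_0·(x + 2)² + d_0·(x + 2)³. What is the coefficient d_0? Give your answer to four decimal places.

0.0648

Write m_i for p''(x_i). With h_i = 3, 3 and divided differences Δ_i = 1/3, 8/3, the continuity of p' gives the tridiagonal system
  3·m_0 + 12·m_1 + 3·m_2 = 6(Δ_1 - Δ_0) = 14
Natural end conditions: m_0 = m_2 = 0.
Hence m_0 = 0, m_1 = 7/6, m_2 = 0.
On [-2, 1], with p_0(x) = a_0 + b_0·(x + 2) + c_0·(x + 2)² + d_0·(x + 2)³: c_0 = m_0/2 = 0, d_0 = (m_1 - m_0)/(6h_0) = 7/108, b_0 = Δ_0 - h_0(2m_0 + m_1)/6 = -1/4.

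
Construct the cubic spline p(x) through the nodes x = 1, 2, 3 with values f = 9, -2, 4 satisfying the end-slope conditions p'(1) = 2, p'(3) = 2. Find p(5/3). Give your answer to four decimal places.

1.7037

Write M_i for p''(x_i). With h_i = 1, 1 and divided differences Δ_i = -11, 6, the continuity of p' gives the tridiagonal system
  1·M_0 + 4·M_1 + 1·M_2 = 6(Δ_1 - Δ_0) = 102
Clamped end conditions give two more equations: 2h_0·M_0 + h_0·M_1 = 6(Δ_0 - p'(1)) = -78 and h_1·M_1 + 2h_1·M_2 = 6(p'(3) - Δ_1) = -24.
Forward elimination and back-substitution give M_0 = -129/2, M_1 = 51, M_2 = -75/2.
On [1, 2], p(x) = 9 + 2·(x - 1) - 129/4·(x - 1)² + 77/4·(x - 1)³.
With (x - 1) = 2/3: p(5/3) = 46/27.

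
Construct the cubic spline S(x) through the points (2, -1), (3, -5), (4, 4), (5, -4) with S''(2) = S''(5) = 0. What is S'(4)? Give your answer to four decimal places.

Put M_i = S'' at the i-th knot. Here h = (1, 1, 1) and Δ = (-4, 9, -8), so the interior equations h_(i-1)·M_(i-1) + 2(h_(i-1)+h_i)·M_i + h_i·M_(i+1) = 6(Δ_i − Δ_(i-1)) read
  1·M_0 + 4·M_1 + 1·M_2 = 6(Δ_1 - Δ_0) = 78
  1·M_1 + 4·M_2 + 1·M_3 = 6(Δ_2 - Δ_1) = -102
Natural end conditions: M_0 = M_3 = 0.
Forward elimination and back-substitution give M_0 = 0, M_1 = 138/5, M_2 = -162/5, M_3 = 0.
On [4, 5], S'(x) = b_2 + 2c_2·(x - 4) + 3d_2·(x - 4)² with b_2 = Δ_2 - h_2(2M_2 + M_3)/6 = 14/5, c_2 = M_2/2 = -81/5, d_2 = (M_3 - M_2)/(6h_2) = 27/5. So S'(4) = 14/5.

2.8000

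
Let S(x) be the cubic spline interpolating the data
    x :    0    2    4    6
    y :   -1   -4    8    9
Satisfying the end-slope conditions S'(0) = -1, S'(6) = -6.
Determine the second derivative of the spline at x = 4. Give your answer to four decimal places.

-4.1667

Put M_i = S'' at the i-th knot. Here h = (2, 2, 2) and Δ = (-3/2, 6, 1/2), so the interior equations h_(i-1)·M_(i-1) + 2(h_(i-1)+h_i)·M_i + h_i·M_(i+1) = 6(Δ_i − Δ_(i-1)) read
  2·M_0 + 8·M_1 + 2·M_2 = 6(Δ_1 - Δ_0) = 45
  2·M_1 + 8·M_2 + 2·M_3 = 6(Δ_2 - Δ_1) = -33
Clamped end conditions give two more equations: 2h_0·M_0 + h_0·M_1 = 6(Δ_0 - S'(0)) = -3 and h_2·M_2 + 2h_2·M_3 = 6(S'(6) - Δ_2) = -39.
Forward elimination and back-substitution give M_0 = -14/3, M_1 = 47/6, M_2 = -25/6, M_3 = -23/3.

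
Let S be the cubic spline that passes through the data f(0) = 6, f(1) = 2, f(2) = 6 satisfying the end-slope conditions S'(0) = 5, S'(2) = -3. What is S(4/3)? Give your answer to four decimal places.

3.1852

Write M_i for S''(x_i). With h_i = 1, 1 and divided differences Δ_i = -4, 4, the continuity of S' gives the tridiagonal system
  1·M_0 + 4·M_1 + 1·M_2 = 6(Δ_1 - Δ_0) = 48
Clamped end conditions give two more equations: 2h_0·M_0 + h_0·M_1 = 6(Δ_0 - S'(0)) = -54 and h_1·M_1 + 2h_1·M_2 = 6(S'(2) - Δ_1) = -42.
Hence M_0 = -43, M_1 = 32, M_2 = -37.
On [1, 2], S(x) = 2 - 1/2·(x - 1) + 16·(x - 1)² - 23/2·(x - 1)³.
With (x - 1) = 1/3: S(4/3) = 86/27.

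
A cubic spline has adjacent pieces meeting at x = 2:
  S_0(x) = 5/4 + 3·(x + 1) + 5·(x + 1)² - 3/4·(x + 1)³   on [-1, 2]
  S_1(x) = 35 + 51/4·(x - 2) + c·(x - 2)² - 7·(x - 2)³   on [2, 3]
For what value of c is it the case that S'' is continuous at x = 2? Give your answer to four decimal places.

-1.7500

S_0''(x) = 10 - 9/2·(x + 1), so S_0''(2) = -7/2. On the right, S_1''(2) = 2c, so c = -7/4.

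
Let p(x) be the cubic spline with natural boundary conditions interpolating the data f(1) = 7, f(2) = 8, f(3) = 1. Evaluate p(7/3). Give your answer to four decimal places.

With M_i denoting the second derivative at x_i, h_i = 1, 1, and Δ_i = (y_(i+1) − y_i)/h_i = 1, -7:
  1·M_0 + 4·M_1 + 1·M_2 = 6(Δ_1 - Δ_0) = -48
Natural end conditions: M_0 = M_2 = 0.
Solving: M_0 = 0, M_1 = -12, M_2 = 0.
On [2, 3], p(x) = 8 - 3·(x - 2) - 6·(x - 2)² + 2·(x - 2)³.
With (x - 2) = 1/3: p(7/3) = 173/27.

6.4074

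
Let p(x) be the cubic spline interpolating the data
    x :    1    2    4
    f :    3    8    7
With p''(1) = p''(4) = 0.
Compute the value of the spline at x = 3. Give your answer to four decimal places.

8.8750

With M_i denoting the second derivative at x_i, h_i = 1, 2, and Δ_i = (y_(i+1) − y_i)/h_i = 5, -1/2:
  1·M_0 + 6·M_1 + 2·M_2 = 6(Δ_1 - Δ_0) = -33
Natural end conditions: M_0 = M_2 = 0.
Forward elimination and back-substitution give M_0 = 0, M_1 = -11/2, M_2 = 0.
On [2, 4], p(x) = 8 + 19/6·(x - 2) - 11/4·(x - 2)² + 11/24·(x - 2)³.
With (x - 2) = 1: p(3) = 71/8.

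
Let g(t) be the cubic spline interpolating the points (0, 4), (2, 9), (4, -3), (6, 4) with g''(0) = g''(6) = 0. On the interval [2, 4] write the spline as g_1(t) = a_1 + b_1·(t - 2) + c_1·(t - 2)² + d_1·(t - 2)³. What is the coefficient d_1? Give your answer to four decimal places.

1.5000

Let σ_i = g''(x_i). Step sizes h_i = 2, 2, 2; slopes of the chords Δ_i = (y_(i+1) - y_i)/h_i = 5/2, -6, 7/2.
  2·σ_0 + 8·σ_1 + 2·σ_2 = 6(Δ_1 - Δ_0) = -51
  2·σ_1 + 8·σ_2 + 2·σ_3 = 6(Δ_2 - Δ_1) = 57
Natural end conditions: σ_0 = σ_3 = 0.
Forward elimination and back-substitution give σ_0 = 0, σ_1 = -87/10, σ_2 = 93/10, σ_3 = 0.
On [2, 4], with g_1(t) = a_1 + b_1·(t - 2) + c_1·(t - 2)² + d_1·(t - 2)³: c_1 = σ_1/2 = -87/20, d_1 = (σ_2 - σ_1)/(6h_1) = 3/2, b_1 = Δ_1 - h_1(2σ_1 + σ_2)/6 = -33/10.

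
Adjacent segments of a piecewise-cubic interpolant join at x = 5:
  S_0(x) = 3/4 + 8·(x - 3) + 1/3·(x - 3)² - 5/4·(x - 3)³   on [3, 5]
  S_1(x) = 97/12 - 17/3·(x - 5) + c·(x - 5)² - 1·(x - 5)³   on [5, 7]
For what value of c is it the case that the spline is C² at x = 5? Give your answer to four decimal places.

S_0''(x) = 2/3 - 15/2·(x - 3), so S_0''(5) = -43/3. On the right, S_1''(5) = 2c, so c = -43/6.

-7.1667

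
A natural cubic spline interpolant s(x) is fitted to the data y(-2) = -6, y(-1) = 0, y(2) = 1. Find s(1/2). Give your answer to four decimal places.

2.8906

With σ_i denoting the second derivative at x_i, h_i = 1, 3, and Δ_i = (y_(i+1) − y_i)/h_i = 6, 1/3:
  1·σ_0 + 8·σ_1 + 3·σ_2 = 6(Δ_1 - Δ_0) = -34
Natural end conditions: σ_0 = σ_2 = 0.
Hence σ_0 = 0, σ_1 = -17/4, σ_2 = 0.
On [-1, 2], s(x) = 0 + 55/12·(x + 1) - 17/8·(x + 1)² + 17/72·(x + 1)³.
With (x + 1) = 3/2: s(1/2) = 185/64.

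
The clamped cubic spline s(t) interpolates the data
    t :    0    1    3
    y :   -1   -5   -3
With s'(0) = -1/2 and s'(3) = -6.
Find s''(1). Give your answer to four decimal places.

Write M_i for s''(x_i). With h_i = 1, 2 and divided differences Δ_i = -4, 1, the continuity of s' gives the tridiagonal system
  1·M_0 + 6·M_1 + 2·M_2 = 6(Δ_1 - Δ_0) = 30
Clamped end conditions give two more equations: 2h_0·M_0 + h_0·M_1 = 6(Δ_0 - s'(0)) = -21 and h_1·M_1 + 2h_1·M_2 = 6(s'(3) - Δ_1) = -42.
Forward elimination and back-substitution give M_0 = -52/3, M_1 = 41/3, M_2 = -52/3.

13.6667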